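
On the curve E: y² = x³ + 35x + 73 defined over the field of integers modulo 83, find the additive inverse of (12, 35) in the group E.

(12, 48)

-(12, 35) = (12, -35 mod 83) = (12, 48).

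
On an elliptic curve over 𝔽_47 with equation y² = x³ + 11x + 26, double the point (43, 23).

tangent at (43, 23): λ = (3·43² + 11)/(2·23) ≡ 12/46. 46⁻¹ ≡ 46 (mod 47) since 46·46 = 2116 ≡ 1, so λ ≡ 12·46 ≡ 35.
  x = λ² - 43 - 43 = 1225 - 86 ≡ 11; y = λ·(43 - 11) - 23 ≡ 16. → (11, 16)

(11, 16)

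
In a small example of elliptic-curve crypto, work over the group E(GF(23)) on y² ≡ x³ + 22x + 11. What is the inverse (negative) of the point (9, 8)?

-(9, 8) = (9, -8 mod 23) = (9, 15).

(9, 15)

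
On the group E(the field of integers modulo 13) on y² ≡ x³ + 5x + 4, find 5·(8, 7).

(11, 5)

Write Q = (8, 7).
Repeated addition: build up to 5Q.
2Q: tangent at (8, 7): λ = (3·8² + 5)/(2·7) ≡ 2/1. 1⁻¹ ≡ 1 (mod 13), so λ ≡ 2·1 ≡ 2.
  x = λ² - 8 - 8 = 4 - 16 ≡ 1; y = λ·(8 - 1) - 7 ≡ 7. → (1, 7)
3Q: (1, 7) + (8, 7). λ = (7 - 7)/(8 - 1) ≡ 0/7 mod 13. 7⁻¹ ≡ 2 (mod 13) since 7·2 = 14 ≡ 1, so λ ≡ 0.
  x = λ² - 1 - 8 = 0 - 9 ≡ 4; y = λ·(1 - 4) - 7 ≡ 6. → (4, 6)
4Q: (4, 6) + (8, 7). λ = (7 - 6)/(8 - 4) ≡ 1/4 mod 13. 4⁻¹ ≡ 10 (mod 13), so λ ≡ 10.
  x = λ² - 4 - 8 = 100 - 12 ≡ 10; y = λ·(4 - 10) - 6 ≡ 12. → (10, 12)
5Q: (10, 12) + (8, 7). λ = (7 - 12)/(8 - 10) ≡ 8/11 mod 13. 11⁻¹ ≡ 6 (mod 13) since 11·6 = 66 ≡ 1, so λ ≡ 9.
  x = λ² - 10 - 8 = 81 - 18 ≡ 11; y = λ·(10 - 11) - 12 ≡ 5. → (11, 5)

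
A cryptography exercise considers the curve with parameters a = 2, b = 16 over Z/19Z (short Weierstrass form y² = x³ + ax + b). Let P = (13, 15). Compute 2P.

(17, 2)

tangent at (13, 15): λ = (3·13² + 2)/(2·15) ≡ 15/11. 11⁻¹ ≡ 7 (mod 19), so λ ≡ 15·7 ≡ 10.
  x = λ² - 13 - 13 = 100 - 26 ≡ 17; y = λ·(13 - 17) - 15 ≡ 2. → (17, 2)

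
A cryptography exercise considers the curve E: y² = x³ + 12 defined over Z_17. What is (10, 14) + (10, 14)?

(15, 15)

tangent at (10, 14): λ = (3·10² + 0)/(2·14) ≡ 11/11. 11⁻¹ ≡ 14 (mod 17), so λ ≡ 11·14 ≡ 1.
  x = λ² - 10 - 10 = 1 - 20 ≡ 15; y = λ·(10 - 15) - 14 ≡ 15. → (15, 15)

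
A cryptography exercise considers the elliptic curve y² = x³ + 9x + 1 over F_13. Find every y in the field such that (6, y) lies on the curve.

none

x³ + 9x + 1 = 271 ≡ 11 (mod 13).
11 is a non-residue mod 13; no y exists.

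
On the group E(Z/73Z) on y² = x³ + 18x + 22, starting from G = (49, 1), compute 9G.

Repeated addition: build up to 9G.
2G: tangent at (49, 1): λ = (3·49² + 18)/(2·1) ≡ 67/2. 2⁻¹ ≡ 37 (mod 73), so λ ≡ 67·37 ≡ 70.
  x = λ² - 49 - 49 = 4900 - 98 ≡ 57; y = λ·(49 - 57) - 1 ≡ 23. → (57, 23)
3G: (57, 23) + (49, 1). λ = (1 - 23)/(49 - 57) ≡ 51/65 mod 73. 65⁻¹ ≡ 9 (mod 73) since 65·9 = 585 ≡ 1, so λ ≡ 21.
  x = λ² - 57 - 49 = 441 - 106 ≡ 43; y = λ·(57 - 43) - 23 ≡ 52. → (43, 52)
4G: (43, 52) + (49, 1). λ = (1 - 52)/(49 - 43) ≡ 22/6 mod 73. 6⁻¹ ≡ 61 (mod 73), so λ ≡ 28.
  x = λ² - 43 - 49 = 784 - 92 ≡ 35; y = λ·(43 - 35) - 52 ≡ 26. → (35, 26)
5G: (35, 26) + (49, 1). λ = (1 - 26)/(49 - 35) ≡ 48/14 mod 73. 14⁻¹ ≡ 47 (mod 73), so λ ≡ 66.
  x = λ² - 35 - 49 = 4356 - 84 ≡ 38; y = λ·(35 - 38) - 26 ≡ 68. → (38, 68)
6G: (38, 68) + (49, 1). λ = (1 - 68)/(49 - 38) ≡ 6/11 mod 73. 11⁻¹ ≡ 20 (mod 73) since 11·20 = 220 ≡ 1, so λ ≡ 47.
  x = λ² - 38 - 49 = 2209 - 87 ≡ 5; y = λ·(38 - 5) - 68 ≡ 23. → (5, 23)
7G: (5, 23) + (49, 1). λ = (1 - 23)/(49 - 5) ≡ 51/44 mod 73. 44⁻¹ ≡ 5 (mod 73), so λ ≡ 36.
  x = λ² - 5 - 49 = 1296 - 54 ≡ 1; y = λ·(5 - 1) - 23 ≡ 48. → (1, 48)
8G: (1, 48) + (49, 1). λ = (1 - 48)/(49 - 1) ≡ 26/48 mod 73. 48⁻¹ ≡ 35 (mod 73) since 48·35 = 1680 ≡ 1, so λ ≡ 34.
  x = λ² - 1 - 49 = 1156 - 50 ≡ 11; y = λ·(1 - 11) - 48 ≡ 50. → (11, 50)
9G: (11, 50) + (49, 1). λ = (1 - 50)/(49 - 11) ≡ 24/38 mod 73. 38⁻¹ ≡ 25 (mod 73) since 38·25 = 950 ≡ 1, so λ ≡ 16.
  x = λ² - 11 - 49 = 256 - 60 ≡ 50; y = λ·(11 - 50) - 50 ≡ 56. → (50, 56)

(50, 56)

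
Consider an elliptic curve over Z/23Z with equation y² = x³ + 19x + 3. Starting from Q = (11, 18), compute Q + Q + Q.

(11, 5)

Repeated addition: build up to 3Q.
2Q: tangent at (11, 18): λ = (3·11² + 19)/(2·18) ≡ 14/13. 13⁻¹ ≡ 16 (mod 23), so λ ≡ 14·16 ≡ 17.
  x = λ² - 11 - 11 = 289 - 22 ≡ 14; y = λ·(11 - 14) - 18 ≡ 0. → (14, 0)
3Q: (14, 0) + (11, 18). λ = (18 - 0)/(11 - 14) ≡ 18/20 mod 23. 20⁻¹ ≡ 15 (mod 23) since 20·15 = 300 ≡ 1, so λ ≡ 17.
  x = λ² - 14 - 11 = 289 - 25 ≡ 11; y = λ·(14 - 11) - 0 ≡ 5. → (11, 5)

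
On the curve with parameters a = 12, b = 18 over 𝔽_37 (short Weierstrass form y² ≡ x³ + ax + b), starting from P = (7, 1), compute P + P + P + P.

(7, 1)

Double-and-add on 4 = (100)₂. Start with P = (7, 1) for the leading 1-bit.
double: tangent at (7, 1): λ = (3·7² + 12)/(2·1) ≡ 11/2. 2⁻¹ ≡ 19 (mod 37) since 2·19 = 38 ≡ 1, so λ ≡ 11·19 ≡ 24.
  x = λ² - 7 - 7 = 576 - 14 ≡ 7; y = λ·(7 - 7) - 1 ≡ 36. → (7, 36)
double: tangent at (7, 36): λ = (3·7² + 12)/(2·36) ≡ 11/35. 35⁻¹ ≡ 18 (mod 37) since 35·18 = 630 ≡ 1, so λ ≡ 11·18 ≡ 13.
  x = λ² - 7 - 7 = 169 - 14 ≡ 7; y = λ·(7 - 7) - 36 ≡ 1. → (7, 1)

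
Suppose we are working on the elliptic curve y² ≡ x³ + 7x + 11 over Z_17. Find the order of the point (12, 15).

2P: tangent at (12, 15): λ = (3·12² + 7)/(2·15) ≡ 14/13. 13⁻¹ ≡ 4 (mod 17) since 13·4 = 52 ≡ 1, so λ ≡ 14·4 ≡ 5.
  x = λ² - 12 - 12 = 25 - 24 ≡ 1; y = λ·(12 - 1) - 15 ≡ 6. → (1, 6)
3P: (1, 6) + (12, 15). λ = (15 - 6)/(12 - 1) ≡ 9/11 mod 17. 11⁻¹ ≡ 14 (mod 17) since 11·14 = 154 ≡ 1, so λ ≡ 7.
  x = λ² - 1 - 12 = 49 - 13 ≡ 2; y = λ·(1 - 2) - 6 ≡ 4. → (2, 4)
4P: (2, 4) + (12, 15). λ = (15 - 4)/(12 - 2) ≡ 11/10 mod 17. 10⁻¹ ≡ 12 (mod 17), so λ ≡ 13.
  x = λ² - 2 - 12 = 169 - 14 ≡ 2; y = λ·(2 - 2) - 4 ≡ 13. → (2, 13)
5P: (2, 13) + (12, 15). λ = (15 - 13)/(12 - 2) ≡ 2/10 mod 17. 10⁻¹ ≡ 12 (mod 17), so λ ≡ 7.
  x = λ² - 2 - 12 = 49 - 14 ≡ 1; y = λ·(2 - 1) - 13 ≡ 11. → (1, 11)
6P: (1, 11) + (12, 15). λ = (15 - 11)/(12 - 1) ≡ 4/11 mod 17. 11⁻¹ ≡ 14 (mod 17), so λ ≡ 5.
  x = λ² - 1 - 12 = 25 - 13 ≡ 12; y = λ·(1 - 12) - 11 ≡ 2. → (12, 2)
7P: (12, 2) + (12, 15): same x and y₁ ≡ -y₂, so the sum is O.
7P = O, so the order is 7.

7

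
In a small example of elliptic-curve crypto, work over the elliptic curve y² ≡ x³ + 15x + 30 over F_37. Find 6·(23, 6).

(0, 20)

Write Q = (23, 6).
Double-and-add on 6 = (110)₂. Start with Q = (23, 6) for the leading 1-bit.
double: tangent at (23, 6): λ = (3·23² + 15)/(2·6) ≡ 11/12. 12⁻¹ ≡ 34 (mod 37) since 12·34 = 408 ≡ 1, so λ ≡ 11·34 ≡ 4.
  x = λ² - 23 - 23 = 16 - 46 ≡ 7; y = λ·(23 - 7) - 6 ≡ 21. → (7, 21)
add Q: (7, 21) + (23, 6). λ = (6 - 21)/(23 - 7) ≡ 22/16 mod 37. 16⁻¹ ≡ 7 (mod 37) since 16·7 = 112 ≡ 1, so λ ≡ 6.
  x = λ² - 7 - 23 = 36 - 30 ≡ 6; y = λ·(7 - 6) - 21 ≡ 22. → (6, 22)
double: tangent at (6, 22): λ = (3·6² + 15)/(2·22) ≡ 12/7. 7⁻¹ ≡ 16 (mod 37) since 7·16 = 112 ≡ 1, so λ ≡ 12·16 ≡ 7.
  x = λ² - 6 - 6 = 49 - 12 ≡ 0; y = λ·(6 - 0) - 22 ≡ 20. → (0, 20)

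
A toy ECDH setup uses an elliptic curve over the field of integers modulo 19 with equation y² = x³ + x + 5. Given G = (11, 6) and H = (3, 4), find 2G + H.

O

First 2G:
Repeated addition: build up to 2G.
2G: tangent at (11, 6): λ = (3·11² + 1)/(2·6) ≡ 3/12. 12⁻¹ ≡ 8 (mod 19), so λ ≡ 3·8 ≡ 5.
  x = λ² - 11 - 11 = 25 - 22 ≡ 3; y = λ·(11 - 3) - 6 ≡ 15. → (3, 15)
2G = (3, 15).
Finally 2G + H:
(3, 15) + (3, 4): same x and y₁ ≡ -y₂, so the sum is ∞.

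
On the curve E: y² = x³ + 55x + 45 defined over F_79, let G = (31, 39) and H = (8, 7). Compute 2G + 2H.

First 2G:
Repeated addition: build up to 2G.
2G: tangent at (31, 39): λ = (3·31² + 55)/(2·39) ≡ 15/78. 78⁻¹ ≡ 78 (mod 79), so λ ≡ 15·78 ≡ 64.
  x = λ² - 31 - 31 = 4096 - 62 ≡ 5; y = λ·(31 - 5) - 39 ≡ 45. → (5, 45)
2G = (5, 45).
Next 2H:
Repeated addition: build up to 2H.
2H: tangent at (8, 7): λ = (3·8² + 55)/(2·7) ≡ 10/14. 14⁻¹ ≡ 17 (mod 79) since 14·17 = 238 ≡ 1, so λ ≡ 10·17 ≡ 12.
  x = λ² - 8 - 8 = 144 - 16 ≡ 49; y = λ·(8 - 49) - 7 ≡ 54. → (49, 54)
2H = (49, 54).
Finally 2G + 2H:
(5, 45) + (49, 54). λ = (54 - 45)/(49 - 5) ≡ 9/44 mod 79. 44⁻¹ ≡ 9 (mod 79), so λ ≡ 2.
  x = λ² - 5 - 49 = 4 - 54 ≡ 29; y = λ·(5 - 29) - 45 ≡ 65. → (29, 65)

(29, 65)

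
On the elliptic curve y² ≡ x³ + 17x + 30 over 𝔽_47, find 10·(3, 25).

(27, 3)

Write P = (3, 25).
Double-and-add on 10 = (1010)₂. Start with P = (3, 25) for the leading 1-bit.
double: tangent at (3, 25): λ = (3·3² + 17)/(2·25) ≡ 44/3. 3⁻¹ ≡ 16 (mod 47), so λ ≡ 44·16 ≡ 46.
  x = λ² - 3 - 3 = 2116 - 6 ≡ 42; y = λ·(3 - 42) - 25 ≡ 14. → (42, 14)
double: tangent at (42, 14): λ = (3·42² + 17)/(2·14) ≡ 45/28. 28⁻¹ ≡ 42 (mod 47), so λ ≡ 45·42 ≡ 10.
  x = λ² - 42 - 42 = 100 - 84 ≡ 16; y = λ·(42 - 16) - 14 ≡ 11. → (16, 11)
add P: (16, 11) + (3, 25). λ = (25 - 11)/(3 - 16) ≡ 14/34 mod 47. 34⁻¹ ≡ 18 (mod 47) since 34·18 = 612 ≡ 1, so λ ≡ 17.
  x = λ² - 16 - 3 = 289 - 19 ≡ 35; y = λ·(16 - 35) - 11 ≡ 42. → (35, 42)
double: tangent at (35, 42): λ = (3·35² + 17)/(2·42) ≡ 26/37. 37⁻¹ ≡ 14 (mod 47), so λ ≡ 26·14 ≡ 35.
  x = λ² - 35 - 35 = 1225 - 70 ≡ 27; y = λ·(35 - 27) - 42 ≡ 3. → (27, 3)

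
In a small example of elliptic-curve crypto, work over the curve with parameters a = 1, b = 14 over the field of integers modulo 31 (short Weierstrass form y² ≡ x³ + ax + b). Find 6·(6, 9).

(20, 25)

Write G = (6, 9).
Double-and-add on 6 = (110)₂. Start with G = (6, 9) for the leading 1-bit.
double: tangent at (6, 9): λ = (3·6² + 1)/(2·9) ≡ 16/18. 18⁻¹ ≡ 19 (mod 31), so λ ≡ 16·19 ≡ 25.
  x = λ² - 6 - 6 = 625 - 12 ≡ 24; y = λ·(6 - 24) - 9 ≡ 6. → (24, 6)
add G: (24, 6) + (6, 9). λ = (9 - 6)/(6 - 24) ≡ 3/13 mod 31. 13⁻¹ ≡ 12 (mod 31) since 13·12 = 156 ≡ 1, so λ ≡ 5.
  x = λ² - 24 - 6 = 25 - 30 ≡ 26; y = λ·(24 - 26) - 6 ≡ 15. → (26, 15)
double: tangent at (26, 15): λ = (3·26² + 1)/(2·15) ≡ 14/30. 30⁻¹ ≡ 30 (mod 31) since 30·30 = 900 ≡ 1, so λ ≡ 14·30 ≡ 17.
  x = λ² - 26 - 26 = 289 - 52 ≡ 20; y = λ·(26 - 20) - 15 ≡ 25. → (20, 25)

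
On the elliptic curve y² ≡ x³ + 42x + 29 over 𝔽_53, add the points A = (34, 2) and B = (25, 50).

(34, 2) + (25, 50). λ = (50 - 2)/(25 - 34) ≡ 48/44 mod 53. 44⁻¹ ≡ 47 (mod 53), so λ ≡ 30.
  x = λ² - 34 - 25 = 900 - 59 ≡ 46; y = λ·(34 - 46) - 2 ≡ 9. → (46, 9)

(46, 9)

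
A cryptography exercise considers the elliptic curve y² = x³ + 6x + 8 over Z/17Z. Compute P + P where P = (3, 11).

tangent at (3, 11): λ = (3·3² + 6)/(2·11) ≡ 16/5. 5⁻¹ ≡ 7 (mod 17), so λ ≡ 16·7 ≡ 10.
  x = λ² - 3 - 3 = 100 - 6 ≡ 9; y = λ·(3 - 9) - 11 ≡ 14. → (9, 14)

(9, 14)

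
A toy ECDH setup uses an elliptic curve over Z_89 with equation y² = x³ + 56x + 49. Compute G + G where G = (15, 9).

tangent at (15, 9): λ = (3·15² + 56)/(2·9) ≡ 19/18. 18⁻¹ ≡ 5 (mod 89), so λ ≡ 19·5 ≡ 6.
  x = λ² - 15 - 15 = 36 - 30 ≡ 6; y = λ·(15 - 6) - 9 ≡ 45. → (6, 45)

(6, 45)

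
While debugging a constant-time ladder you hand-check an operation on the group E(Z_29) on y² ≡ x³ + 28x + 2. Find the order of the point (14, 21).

2P: tangent at (14, 21): λ = (3·14² + 28)/(2·21) ≡ 7/13. 13⁻¹ ≡ 9 (mod 29), so λ ≡ 7·9 ≡ 5.
  x = λ² - 14 - 14 = 25 - 28 ≡ 26; y = λ·(14 - 26) - 21 ≡ 6. → (26, 6)
3P: (26, 6) + (14, 21). λ = (21 - 6)/(14 - 26) ≡ 15/17 mod 29. 17⁻¹ ≡ 12 (mod 29) since 17·12 = 204 ≡ 1, so λ ≡ 6.
  x = λ² - 26 - 14 = 36 - 40 ≡ 25; y = λ·(26 - 25) - 6 ≡ 0. → (25, 0)
4P: (25, 0) + (14, 21). λ = (21 - 0)/(14 - 25) ≡ 21/18 mod 29. 18⁻¹ ≡ 21 (mod 29), so λ ≡ 6.
  x = λ² - 25 - 14 = 36 - 39 ≡ 26; y = λ·(25 - 26) - 0 ≡ 23. → (26, 23)
5P: (26, 23) + (14, 21). λ = (21 - 23)/(14 - 26) ≡ 27/17 mod 29. 17⁻¹ ≡ 12 (mod 29), so λ ≡ 5.
  x = λ² - 26 - 14 = 25 - 40 ≡ 14; y = λ·(26 - 14) - 23 ≡ 8. → (14, 8)
6P: (14, 8) + (14, 21): same x and y₁ ≡ -y₂, so the sum is the point at infinity.
6P = the point at infinity, so the order is 6.

6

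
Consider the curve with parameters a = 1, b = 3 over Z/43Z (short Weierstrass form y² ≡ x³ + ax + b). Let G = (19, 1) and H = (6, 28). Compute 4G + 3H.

(33, 5)

First 4G:
Double-and-add on 4 = (100)₂. Start with G = (19, 1) for the leading 1-bit.
double: tangent at (19, 1): λ = (3·19² + 1)/(2·1) ≡ 9/2. 2⁻¹ ≡ 22 (mod 43), so λ ≡ 9·22 ≡ 26.
  x = λ² - 19 - 19 = 676 - 38 ≡ 36; y = λ·(19 - 36) - 1 ≡ 30. → (36, 30)
double: tangent at (36, 30): λ = (3·36² + 1)/(2·30) ≡ 19/17. 17⁻¹ ≡ 38 (mod 43), so λ ≡ 19·38 ≡ 34.
  x = λ² - 36 - 36 = 1156 - 72 ≡ 9; y = λ·(36 - 9) - 30 ≡ 28. → (9, 28)
4G = (9, 28).
Next 3H:
Repeated addition: build up to 3H.
2H: tangent at (6, 28): λ = (3·6² + 1)/(2·28) ≡ 23/13. 13⁻¹ ≡ 10 (mod 43), so λ ≡ 23·10 ≡ 15.
  x = λ² - 6 - 6 = 225 - 12 ≡ 41; y = λ·(6 - 41) - 28 ≡ 6. → (41, 6)
3H: (41, 6) + (6, 28). λ = (28 - 6)/(6 - 41) ≡ 22/8 mod 43. 8⁻¹ ≡ 27 (mod 43), so λ ≡ 35.
  x = λ² - 41 - 6 = 1225 - 47 ≡ 17; y = λ·(41 - 17) - 6 ≡ 17. → (17, 17)
3H = (17, 17).
Finally 4G + 3H:
(9, 28) + (17, 17). λ = (17 - 28)/(17 - 9) ≡ 32/8 mod 43. 8⁻¹ ≡ 27 (mod 43), so λ ≡ 4.
  x = λ² - 9 - 17 = 16 - 26 ≡ 33; y = λ·(9 - 33) - 28 ≡ 5. → (33, 5)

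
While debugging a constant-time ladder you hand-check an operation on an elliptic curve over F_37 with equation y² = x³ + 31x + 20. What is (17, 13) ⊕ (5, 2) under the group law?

(31, 5)

(17, 13) + (5, 2). λ = (2 - 13)/(5 - 17) ≡ 26/25 mod 37. 25⁻¹ ≡ 3 (mod 37), so λ ≡ 4.
  x = λ² - 17 - 5 = 16 - 22 ≡ 31; y = λ·(17 - 31) - 13 ≡ 5. → (31, 5)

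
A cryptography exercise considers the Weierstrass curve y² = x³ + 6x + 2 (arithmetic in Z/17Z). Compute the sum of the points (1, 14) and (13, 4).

(1, 14) + (13, 4). λ = (4 - 14)/(13 - 1) ≡ 7/12 mod 17. 12⁻¹ ≡ 10 (mod 17), so λ ≡ 2.
  x = λ² - 1 - 13 = 4 - 14 ≡ 7; y = λ·(1 - 7) - 14 ≡ 8. → (7, 8)

(7, 8)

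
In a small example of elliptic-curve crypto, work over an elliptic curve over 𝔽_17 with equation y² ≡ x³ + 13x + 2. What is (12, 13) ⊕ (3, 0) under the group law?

(15, 11)

(12, 13) + (3, 0). λ = (0 - 13)/(3 - 12) ≡ 4/8 mod 17. 8⁻¹ ≡ 15 (mod 17) since 8·15 = 120 ≡ 1, so λ ≡ 9.
  x = λ² - 12 - 3 = 81 - 15 ≡ 15; y = λ·(12 - 15) - 13 ≡ 11. → (15, 11)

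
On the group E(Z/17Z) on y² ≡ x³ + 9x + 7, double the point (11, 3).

tangent at (11, 3): λ = (3·11² + 9)/(2·3) ≡ 15/6. 6⁻¹ ≡ 3 (mod 17), so λ ≡ 15·3 ≡ 11.
  x = λ² - 11 - 11 = 121 - 22 ≡ 14; y = λ·(11 - 14) - 3 ≡ 15. → (14, 15)

(14, 15)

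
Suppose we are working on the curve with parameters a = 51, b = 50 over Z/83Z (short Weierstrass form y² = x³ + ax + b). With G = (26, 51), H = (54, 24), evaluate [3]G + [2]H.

First 3G:
Repeated addition: build up to 3G.
2G: tangent at (26, 51): λ = (3·26² + 51)/(2·51) ≡ 4/19. 19⁻¹ ≡ 35 (mod 83), so λ ≡ 4·35 ≡ 57.
  x = λ² - 26 - 26 = 3249 - 52 ≡ 43; y = λ·(26 - 43) - 51 ≡ 59. → (43, 59)
3G: (43, 59) + (26, 51). λ = (51 - 59)/(26 - 43) ≡ 75/66 mod 83. 66⁻¹ ≡ 39 (mod 83), so λ ≡ 20.
  x = λ² - 43 - 26 = 400 - 69 ≡ 82; y = λ·(43 - 82) - 59 ≡ 74. → (82, 74)
3G = (82, 74).
Next 2H:
Repeated addition: build up to 2H.
2H: tangent at (54, 24): λ = (3·54² + 51)/(2·24) ≡ 1/48. 48⁻¹ ≡ 64 (mod 83), so λ ≡ 1·64 ≡ 64.
  x = λ² - 54 - 54 = 4096 - 108 ≡ 4; y = λ·(54 - 4) - 24 ≡ 22. → (4, 22)
2H = (4, 22).
Finally 3G + 2H:
(82, 74) + (4, 22). λ = (22 - 74)/(4 - 82) ≡ 31/5 mod 83. 5⁻¹ ≡ 50 (mod 83) since 5·50 = 250 ≡ 1, so λ ≡ 56.
  x = λ² - 82 - 4 = 3136 - 86 ≡ 62; y = λ·(82 - 62) - 74 ≡ 50. → (62, 50)

(62, 50)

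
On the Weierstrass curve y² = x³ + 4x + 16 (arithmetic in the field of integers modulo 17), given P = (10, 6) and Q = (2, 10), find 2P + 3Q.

First 2P:
Repeated addition: build up to 2P.
2P: tangent at (10, 6): λ = (3·10² + 4)/(2·6) ≡ 15/12. 12⁻¹ ≡ 10 (mod 17), so λ ≡ 15·10 ≡ 14.
  x = λ² - 10 - 10 = 196 - 20 ≡ 6; y = λ·(10 - 6) - 6 ≡ 16. → (6, 16)
2P = (6, 16).
Next 3Q:
Repeated addition: build up to 3Q.
2Q: tangent at (2, 10): λ = (3·2² + 4)/(2·10) ≡ 16/3. 3⁻¹ ≡ 6 (mod 17) since 3·6 = 18 ≡ 1, so λ ≡ 16·6 ≡ 11.
  x = λ² - 2 - 2 = 121 - 4 ≡ 15; y = λ·(2 - 15) - 10 ≡ 0. → (15, 0)
3Q: (15, 0) + (2, 10). λ = (10 - 0)/(2 - 15) ≡ 10/4 mod 17. 4⁻¹ ≡ 13 (mod 17) since 4·13 = 52 ≡ 1, so λ ≡ 11.
  x = λ² - 15 - 2 = 121 - 17 ≡ 2; y = λ·(15 - 2) - 0 ≡ 7. → (2, 7)
3Q = (2, 7).
Finally 2P + 3Q:
(6, 16) + (2, 7). λ = (7 - 16)/(2 - 6) ≡ 8/13 mod 17. 13⁻¹ ≡ 4 (mod 17), so λ ≡ 15.
  x = λ² - 6 - 2 = 225 - 8 ≡ 13; y = λ·(6 - 13) - 16 ≡ 15. → (13, 15)

(13, 15)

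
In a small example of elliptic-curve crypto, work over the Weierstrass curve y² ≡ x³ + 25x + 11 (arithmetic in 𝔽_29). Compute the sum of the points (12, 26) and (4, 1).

(6, 0)

(12, 26) + (4, 1). λ = (1 - 26)/(4 - 12) ≡ 4/21 mod 29. 21⁻¹ ≡ 18 (mod 29), so λ ≡ 14.
  x = λ² - 12 - 4 = 196 - 16 ≡ 6; y = λ·(12 - 6) - 26 ≡ 0. → (6, 0)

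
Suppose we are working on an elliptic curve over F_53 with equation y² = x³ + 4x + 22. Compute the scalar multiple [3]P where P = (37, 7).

(42, 48)

Repeated addition: build up to 3P.
2P: tangent at (37, 7): λ = (3·37² + 4)/(2·7) ≡ 30/14. 14⁻¹ ≡ 19 (mod 53), so λ ≡ 30·19 ≡ 40.
  x = λ² - 37 - 37 = 1600 - 74 ≡ 42; y = λ·(37 - 42) - 7 ≡ 5. → (42, 5)
3P: (42, 5) + (37, 7). λ = (7 - 5)/(37 - 42) ≡ 2/48 mod 53. 48⁻¹ ≡ 21 (mod 53), so λ ≡ 42.
  x = λ² - 42 - 37 = 1764 - 79 ≡ 42; y = λ·(42 - 42) - 5 ≡ 48. → (42, 48)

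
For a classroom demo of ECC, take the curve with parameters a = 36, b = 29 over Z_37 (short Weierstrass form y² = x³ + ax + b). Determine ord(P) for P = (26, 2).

3

2P: tangent at (26, 2): λ = (3·26² + 36)/(2·2) ≡ 29/4. 4⁻¹ ≡ 28 (mod 37), so λ ≡ 29·28 ≡ 35.
  x = λ² - 26 - 26 = 1225 - 52 ≡ 26; y = λ·(26 - 26) - 2 ≡ 35. → (26, 35)
3P: (26, 35) + (26, 2): same x and y₁ ≡ -y₂, so the sum is the point at infinity.
3P = the point at infinity, so the order is 3.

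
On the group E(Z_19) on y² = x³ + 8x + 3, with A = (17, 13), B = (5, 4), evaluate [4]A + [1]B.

First 4A:
Double-and-add on 4 = (100)₂. Start with A = (17, 13) for the leading 1-bit.
double: tangent at (17, 13): λ = (3·17² + 8)/(2·13) ≡ 1/7. 7⁻¹ ≡ 11 (mod 19) since 7·11 = 77 ≡ 1, so λ ≡ 1·11 ≡ 11.
  x = λ² - 17 - 17 = 121 - 34 ≡ 11; y = λ·(17 - 11) - 13 ≡ 15. → (11, 15)
double: tangent at (11, 15): λ = (3·11² + 8)/(2·15) ≡ 10/11. 11⁻¹ ≡ 7 (mod 19) since 11·7 = 77 ≡ 1, so λ ≡ 10·7 ≡ 13.
  x = λ² - 11 - 11 = 169 - 22 ≡ 14; y = λ·(11 - 14) - 15 ≡ 3. → (14, 3)
4A = (14, 3).
Finally 4A + B:
(14, 3) + (5, 4). λ = (4 - 3)/(5 - 14) ≡ 1/10 mod 19. 10⁻¹ ≡ 2 (mod 19), so λ ≡ 2.
  x = λ² - 14 - 5 = 4 - 19 ≡ 4; y = λ·(14 - 4) - 3 ≡ 17. → (4, 17)

(4, 17)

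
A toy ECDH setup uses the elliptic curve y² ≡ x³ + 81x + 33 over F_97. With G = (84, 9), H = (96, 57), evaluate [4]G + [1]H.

(26, 11)

First 4G:
Double-and-add on 4 = (100)₂. Start with G = (84, 9) for the leading 1-bit.
double: tangent at (84, 9): λ = (3·84² + 81)/(2·9) ≡ 6/18. 18⁻¹ ≡ 27 (mod 97), so λ ≡ 6·27 ≡ 65.
  x = λ² - 84 - 84 = 4225 - 168 ≡ 80; y = λ·(84 - 80) - 9 ≡ 57. → (80, 57)
double: tangent at (80, 57): λ = (3·80² + 81)/(2·57) ≡ 75/17. 17⁻¹ ≡ 40 (mod 97), so λ ≡ 75·40 ≡ 90.
  x = λ² - 80 - 80 = 8100 - 160 ≡ 83; y = λ·(80 - 83) - 57 ≡ 61. → (83, 61)
4G = (83, 61).
Finally 4G + H:
(83, 61) + (96, 57). λ = (57 - 61)/(96 - 83) ≡ 93/13 mod 97. 13⁻¹ ≡ 15 (mod 97) since 13·15 = 195 ≡ 1, so λ ≡ 37.
  x = λ² - 83 - 96 = 1369 - 179 ≡ 26; y = λ·(83 - 26) - 61 ≡ 11. → (26, 11)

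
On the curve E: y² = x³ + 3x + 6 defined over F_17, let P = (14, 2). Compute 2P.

(7, 8)

tangent at (14, 2): λ = (3·14² + 3)/(2·2) ≡ 13/4. 4⁻¹ ≡ 13 (mod 17) since 4·13 = 52 ≡ 1, so λ ≡ 13·13 ≡ 16.
  x = λ² - 14 - 14 = 256 - 28 ≡ 7; y = λ·(14 - 7) - 2 ≡ 8. → (7, 8)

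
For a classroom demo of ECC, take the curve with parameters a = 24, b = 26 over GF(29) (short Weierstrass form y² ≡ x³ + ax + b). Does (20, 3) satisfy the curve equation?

yes

y² = 3² ≡ 9; x³ + 24x + 26 = 8506 ≡ 9 (mod 29). 9 = 9.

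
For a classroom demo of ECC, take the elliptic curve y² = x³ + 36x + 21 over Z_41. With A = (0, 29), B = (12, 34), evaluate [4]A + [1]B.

(12, 34)

First 4A:
Repeated addition: build up to 4A.
2A: tangent at (0, 29): λ = (3·0² + 36)/(2·29) ≡ 36/17. 17⁻¹ ≡ 29 (mod 41), so λ ≡ 36·29 ≡ 19.
  x = λ² - 0 - 0 = 361 - 0 ≡ 33; y = λ·(0 - 33) - 29 ≡ 0. → (33, 0)
3A: (33, 0) + (0, 29). λ = (29 - 0)/(0 - 33) ≡ 29/8 mod 41. 8⁻¹ ≡ 36 (mod 41), so λ ≡ 19.
  x = λ² - 33 - 0 = 361 - 33 ≡ 0; y = λ·(33 - 0) - 0 ≡ 12. → (0, 12)
4A: (0, 12) + (0, 29): same x and y₁ ≡ -y₂, so the sum is 𝒪.
4A = 𝒪.
Finally 4A + B:
𝒪 + (12, 34) = (12, 34) (identity).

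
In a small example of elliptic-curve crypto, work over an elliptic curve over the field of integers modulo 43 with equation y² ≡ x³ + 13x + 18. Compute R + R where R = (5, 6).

(39, 17)

tangent at (5, 6): λ = (3·5² + 13)/(2·6) ≡ 2/12. 12⁻¹ ≡ 18 (mod 43) since 12·18 = 216 ≡ 1, so λ ≡ 2·18 ≡ 36.
  x = λ² - 5 - 5 = 1296 - 10 ≡ 39; y = λ·(5 - 39) - 6 ≡ 17. → (39, 17)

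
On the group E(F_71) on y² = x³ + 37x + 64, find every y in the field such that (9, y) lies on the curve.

x³ + 37x + 64 = 1126 ≡ 61 (mod 71).
61 is a non-residue mod 71; no y exists.

none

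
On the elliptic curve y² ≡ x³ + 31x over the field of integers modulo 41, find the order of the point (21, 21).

2P: tangent at (21, 21): λ = (3·21² + 31)/(2·21) ≡ 1/1. 1⁻¹ ≡ 1 (mod 41), so λ ≡ 1·1 ≡ 1.
  x = λ² - 21 - 21 = 1 - 42 ≡ 0; y = λ·(21 - 0) - 21 ≡ 0. → (0, 0)
3P: (0, 0) + (21, 21). λ = (21 - 0)/(21 - 0) ≡ 21/21 mod 41. 21⁻¹ ≡ 2 (mod 41) since 21·2 = 42 ≡ 1, so λ ≡ 1.
  x = λ² - 0 - 21 = 1 - 21 ≡ 21; y = λ·(0 - 21) - 0 ≡ 20. → (21, 20)
4P: (21, 20) + (21, 21): same x and y₁ ≡ -y₂, so the sum is O.
4P = O, so the order is 4.

4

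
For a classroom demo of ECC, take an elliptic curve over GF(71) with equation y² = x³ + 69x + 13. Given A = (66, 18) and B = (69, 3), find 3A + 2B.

(19, 36)

First 3A:
Repeated addition: build up to 3A.
2A: tangent at (66, 18): λ = (3·66² + 69)/(2·18) ≡ 2/36. 36⁻¹ ≡ 2 (mod 71), so λ ≡ 2·2 ≡ 4.
  x = λ² - 66 - 66 = 16 - 132 ≡ 26; y = λ·(66 - 26) - 18 ≡ 0. → (26, 0)
3A: (26, 0) + (66, 18). λ = (18 - 0)/(66 - 26) ≡ 18/40 mod 71. 40⁻¹ ≡ 16 (mod 71), so λ ≡ 4.
  x = λ² - 26 - 66 = 16 - 92 ≡ 66; y = λ·(26 - 66) - 0 ≡ 53. → (66, 53)
3A = (66, 53).
Next 2B:
Repeated addition: build up to 2B.
2B: tangent at (69, 3): λ = (3·69² + 69)/(2·3) ≡ 10/6. 6⁻¹ ≡ 12 (mod 71), so λ ≡ 10·12 ≡ 49.
  x = λ² - 69 - 69 = 2401 - 138 ≡ 62; y = λ·(69 - 62) - 3 ≡ 56. → (62, 56)
2B = (62, 56).
Finally 3A + 2B:
(66, 53) + (62, 56). λ = (56 - 53)/(62 - 66) ≡ 3/67 mod 71. 67⁻¹ ≡ 53 (mod 71) since 67·53 = 3551 ≡ 1, so λ ≡ 17.
  x = λ² - 66 - 62 = 289 - 128 ≡ 19; y = λ·(66 - 19) - 53 ≡ 36. → (19, 36)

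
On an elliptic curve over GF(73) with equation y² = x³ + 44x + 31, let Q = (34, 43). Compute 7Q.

Repeated addition: build up to 7Q.
2Q: tangent at (34, 43): λ = (3·34² + 44)/(2·43) ≡ 8/13. 13⁻¹ ≡ 45 (mod 73) since 13·45 = 585 ≡ 1, so λ ≡ 8·45 ≡ 68.
  x = λ² - 34 - 34 = 4624 - 68 ≡ 30; y = λ·(34 - 30) - 43 ≡ 10. → (30, 10)
3Q: (30, 10) + (34, 43). λ = (43 - 10)/(34 - 30) ≡ 33/4 mod 73. 4⁻¹ ≡ 55 (mod 73) since 4·55 = 220 ≡ 1, so λ ≡ 63.
  x = λ² - 30 - 34 = 3969 - 64 ≡ 36; y = λ·(30 - 36) - 10 ≡ 50. → (36, 50)
4Q: (36, 50) + (34, 43). λ = (43 - 50)/(34 - 36) ≡ 66/71 mod 73. 71⁻¹ ≡ 36 (mod 73) since 71·36 = 2556 ≡ 1, so λ ≡ 40.
  x = λ² - 36 - 34 = 1600 - 70 ≡ 70; y = λ·(36 - 70) - 50 ≡ 50. → (70, 50)
5Q: (70, 50) + (34, 43). λ = (43 - 50)/(34 - 70) ≡ 66/37 mod 73. 37⁻¹ ≡ 2 (mod 73), so λ ≡ 59.
  x = λ² - 70 - 34 = 3481 - 104 ≡ 19; y = λ·(70 - 19) - 50 ≡ 39. → (19, 39)
6Q: (19, 39) + (34, 43). λ = (43 - 39)/(34 - 19) ≡ 4/15 mod 73. 15⁻¹ ≡ 39 (mod 73), so λ ≡ 10.
  x = λ² - 19 - 34 = 100 - 53 ≡ 47; y = λ·(19 - 47) - 39 ≡ 46. → (47, 46)
7Q: (47, 46) + (34, 43). λ = (43 - 46)/(34 - 47) ≡ 70/60 mod 73. 60⁻¹ ≡ 28 (mod 73), so λ ≡ 62.
  x = λ² - 47 - 34 = 3844 - 81 ≡ 40; y = λ·(47 - 40) - 46 ≡ 23. → (40, 23)

(40, 23)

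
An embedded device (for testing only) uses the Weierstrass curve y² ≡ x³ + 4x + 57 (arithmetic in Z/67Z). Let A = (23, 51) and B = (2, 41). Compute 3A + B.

First 3A:
Repeated addition: build up to 3A.
2A: tangent at (23, 51): λ = (3·23² + 4)/(2·51) ≡ 50/35. 35⁻¹ ≡ 23 (mod 67) since 35·23 = 805 ≡ 1, so λ ≡ 50·23 ≡ 11.
  x = λ² - 23 - 23 = 121 - 46 ≡ 8; y = λ·(23 - 8) - 51 ≡ 47. → (8, 47)
3A: (8, 47) + (23, 51). λ = (51 - 47)/(23 - 8) ≡ 4/15 mod 67. 15⁻¹ ≡ 9 (mod 67) since 15·9 = 135 ≡ 1, so λ ≡ 36.
  x = λ² - 8 - 23 = 1296 - 31 ≡ 59; y = λ·(8 - 59) - 47 ≡ 60. → (59, 60)
3A = (59, 60).
Finally 3A + B:
(59, 60) + (2, 41). λ = (41 - 60)/(2 - 59) ≡ 48/10 mod 67. 10⁻¹ ≡ 47 (mod 67) since 10·47 = 470 ≡ 1, so λ ≡ 45.
  x = λ² - 59 - 2 = 2025 - 61 ≡ 21; y = λ·(59 - 21) - 60 ≡ 42. → (21, 42)

(21, 42)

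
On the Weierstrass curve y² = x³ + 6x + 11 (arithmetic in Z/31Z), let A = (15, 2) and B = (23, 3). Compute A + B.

(9, 22)

(15, 2) + (23, 3). λ = (3 - 2)/(23 - 15) ≡ 1/8 mod 31. 8⁻¹ ≡ 4 (mod 31) since 8·4 = 32 ≡ 1, so λ ≡ 4.
  x = λ² - 15 - 23 = 16 - 38 ≡ 9; y = λ·(15 - 9) - 2 ≡ 22. → (9, 22)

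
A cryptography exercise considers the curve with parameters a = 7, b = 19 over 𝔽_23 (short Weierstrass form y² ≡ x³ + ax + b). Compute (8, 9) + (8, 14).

The two points share x = 8 and their y-coordinates satisfy 9 + 14 ≡ 0 (mod 23), so they are inverses. Their sum is ∞.

O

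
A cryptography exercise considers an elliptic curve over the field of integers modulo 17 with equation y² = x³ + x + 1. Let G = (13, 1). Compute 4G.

(15, 12)

Repeated addition: build up to 4G.
2G: tangent at (13, 1): λ = (3·13² + 1)/(2·1) ≡ 15/2. 2⁻¹ ≡ 9 (mod 17) since 2·9 = 18 ≡ 1, so λ ≡ 15·9 ≡ 16.
  x = λ² - 13 - 13 = 256 - 26 ≡ 9; y = λ·(13 - 9) - 1 ≡ 12. → (9, 12)
3G: (9, 12) + (13, 1). λ = (1 - 12)/(13 - 9) ≡ 6/4 mod 17. 4⁻¹ ≡ 13 (mod 17), so λ ≡ 10.
  x = λ² - 9 - 13 = 100 - 22 ≡ 10; y = λ·(9 - 10) - 12 ≡ 12. → (10, 12)
4G: (10, 12) + (13, 1). λ = (1 - 12)/(13 - 10) ≡ 6/3 mod 17. 3⁻¹ ≡ 6 (mod 17), so λ ≡ 2.
  x = λ² - 10 - 13 = 4 - 23 ≡ 15; y = λ·(10 - 15) - 12 ≡ 12. → (15, 12)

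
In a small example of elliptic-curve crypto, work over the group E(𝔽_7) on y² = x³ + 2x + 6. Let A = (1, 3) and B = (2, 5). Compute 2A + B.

O

First 2A:
Repeated addition: build up to 2A.
2A: tangent at (1, 3): λ = (3·1² + 2)/(2·3) ≡ 5/6. 6⁻¹ ≡ 6 (mod 7), so λ ≡ 5·6 ≡ 2.
  x = λ² - 1 - 1 = 4 - 2 ≡ 2; y = λ·(1 - 2) - 3 ≡ 2. → (2, 2)
2A = (2, 2).
Finally 2A + B:
(2, 2) + (2, 5): same x and y₁ ≡ -y₂, so the sum is O.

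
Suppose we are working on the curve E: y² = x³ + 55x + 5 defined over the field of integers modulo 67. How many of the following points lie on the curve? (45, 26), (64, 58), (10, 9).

(45, 26): 26² ≡ 6, rhs ≡ 6 → on.
(64, 58): 58² ≡ 14, rhs ≡ 14 → on.
(10, 9): 9² ≡ 14, rhs ≡ 14 → on.

3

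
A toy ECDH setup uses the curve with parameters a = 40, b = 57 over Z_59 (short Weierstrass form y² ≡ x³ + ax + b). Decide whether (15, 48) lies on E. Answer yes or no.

no

y² = 48² ≡ 3; x³ + 40x + 57 = 4032 ≡ 20 (mod 59). 3 ≠ 20.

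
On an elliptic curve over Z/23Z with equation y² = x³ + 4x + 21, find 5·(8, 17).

(8, 6)

Write P = (8, 17).
Double-and-add on 5 = (101)₂. Start with P = (8, 17) for the leading 1-bit.
double: tangent at (8, 17): λ = (3·8² + 4)/(2·17) ≡ 12/11. 11⁻¹ ≡ 21 (mod 23) since 11·21 = 231 ≡ 1, so λ ≡ 12·21 ≡ 22.
  x = λ² - 8 - 8 = 484 - 16 ≡ 8; y = λ·(8 - 8) - 17 ≡ 6. → (8, 6)
double: tangent at (8, 6): λ = (3·8² + 4)/(2·6) ≡ 12/12. 12⁻¹ ≡ 2 (mod 23) since 12·2 = 24 ≡ 1, so λ ≡ 12·2 ≡ 1.
  x = λ² - 8 - 8 = 1 - 16 ≡ 8; y = λ·(8 - 8) - 6 ≡ 17. → (8, 17)
add P: tangent at (8, 17): λ = (3·8² + 4)/(2·17) ≡ 12/11. 11⁻¹ ≡ 21 (mod 23), so λ ≡ 12·21 ≡ 22.
  x = λ² - 8 - 8 = 484 - 16 ≡ 8; y = λ·(8 - 8) - 17 ≡ 6. → (8, 6)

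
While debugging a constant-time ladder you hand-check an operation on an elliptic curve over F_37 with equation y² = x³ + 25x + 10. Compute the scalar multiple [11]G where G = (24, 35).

Double-and-add on 11 = (1011)₂. Start with G = (24, 35) for the leading 1-bit.
double: tangent at (24, 35): λ = (3·24² + 25)/(2·35) ≡ 14/33. 33⁻¹ ≡ 9 (mod 37), so λ ≡ 14·9 ≡ 15.
  x = λ² - 24 - 24 = 225 - 48 ≡ 29; y = λ·(24 - 29) - 35 ≡ 1. → (29, 1)
double: tangent at (29, 1): λ = (3·29² + 25)/(2·1) ≡ 32/2. 2⁻¹ ≡ 19 (mod 37) since 2·19 = 38 ≡ 1, so λ ≡ 32·19 ≡ 16.
  x = λ² - 29 - 29 = 256 - 58 ≡ 13; y = λ·(29 - 13) - 1 ≡ 33. → (13, 33)
add G: (13, 33) + (24, 35). λ = (35 - 33)/(24 - 13) ≡ 2/11 mod 37. 11⁻¹ ≡ 27 (mod 37) since 11·27 = 297 ≡ 1, so λ ≡ 17.
  x = λ² - 13 - 24 = 289 - 37 ≡ 30; y = λ·(13 - 30) - 33 ≡ 11. → (30, 11)
double: tangent at (30, 11): λ = (3·30² + 25)/(2·11) ≡ 24/22. 22⁻¹ ≡ 32 (mod 37) since 22·32 = 704 ≡ 1, so λ ≡ 24·32 ≡ 28.
  x = λ² - 30 - 30 = 784 - 60 ≡ 21; y = λ·(30 - 21) - 11 ≡ 19. → (21, 19)
add G: (21, 19) + (24, 35). λ = (35 - 19)/(24 - 21) ≡ 16/3 mod 37. 3⁻¹ ≡ 25 (mod 37) since 3·25 = 75 ≡ 1, so λ ≡ 30.
  x = λ² - 21 - 24 = 900 - 45 ≡ 4; y = λ·(21 - 4) - 19 ≡ 10. → (4, 10)

(4, 10)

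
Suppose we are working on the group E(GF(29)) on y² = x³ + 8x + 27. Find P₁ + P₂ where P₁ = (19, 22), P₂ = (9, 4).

(19, 22) + (9, 4). λ = (4 - 22)/(9 - 19) ≡ 11/19 mod 29. 19⁻¹ ≡ 26 (mod 29) since 19·26 = 494 ≡ 1, so λ ≡ 25.
  x = λ² - 19 - 9 = 625 - 28 ≡ 17; y = λ·(19 - 17) - 22 ≡ 28. → (17, 28)

(17, 28)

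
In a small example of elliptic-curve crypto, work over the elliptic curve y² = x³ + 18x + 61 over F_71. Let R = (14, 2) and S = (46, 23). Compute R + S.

(14, 2) + (46, 23). λ = (23 - 2)/(46 - 14) ≡ 21/32 mod 71. 32⁻¹ ≡ 20 (mod 71), so λ ≡ 65.
  x = λ² - 14 - 46 = 4225 - 60 ≡ 47; y = λ·(14 - 47) - 2 ≡ 54. → (47, 54)

(47, 54)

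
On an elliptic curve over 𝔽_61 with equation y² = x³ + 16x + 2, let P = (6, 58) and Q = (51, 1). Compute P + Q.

(46, 13)

(6, 58) + (51, 1). λ = (1 - 58)/(51 - 6) ≡ 4/45 mod 61. 45⁻¹ ≡ 19 (mod 61), so λ ≡ 15.
  x = λ² - 6 - 51 = 225 - 57 ≡ 46; y = λ·(6 - 46) - 58 ≡ 13. → (46, 13)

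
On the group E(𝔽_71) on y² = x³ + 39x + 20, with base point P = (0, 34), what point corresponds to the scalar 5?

Repeated addition: build up to 5P.
2P: tangent at (0, 34): λ = (3·0² + 39)/(2·34) ≡ 39/68. 68⁻¹ ≡ 47 (mod 71), so λ ≡ 39·47 ≡ 58.
  x = λ² - 0 - 0 = 3364 - 0 ≡ 27; y = λ·(0 - 27) - 34 ≡ 33. → (27, 33)
3P: (27, 33) + (0, 34). λ = (34 - 33)/(0 - 27) ≡ 1/44 mod 71. 44⁻¹ ≡ 21 (mod 71), so λ ≡ 21.
  x = λ² - 27 - 0 = 441 - 27 ≡ 59; y = λ·(27 - 59) - 33 ≡ 5. → (59, 5)
4P: (59, 5) + (0, 34). λ = (34 - 5)/(0 - 59) ≡ 29/12 mod 71. 12⁻¹ ≡ 6 (mod 71) since 12·6 = 72 ≡ 1, so λ ≡ 32.
  x = λ² - 59 - 0 = 1024 - 59 ≡ 42; y = λ·(59 - 42) - 5 ≡ 42. → (42, 42)
5P: (42, 42) + (0, 34). λ = (34 - 42)/(0 - 42) ≡ 63/29 mod 71. 29⁻¹ ≡ 49 (mod 71) since 29·49 = 1421 ≡ 1, so λ ≡ 34.
  x = λ² - 42 - 0 = 1156 - 42 ≡ 49; y = λ·(42 - 49) - 42 ≡ 4. → (49, 4)

(49, 4)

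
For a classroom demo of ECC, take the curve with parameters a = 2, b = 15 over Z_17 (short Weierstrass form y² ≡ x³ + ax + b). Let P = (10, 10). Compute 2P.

(12, 4)

tangent at (10, 10): λ = (3·10² + 2)/(2·10) ≡ 13/3. 3⁻¹ ≡ 6 (mod 17), so λ ≡ 13·6 ≡ 10.
  x = λ² - 10 - 10 = 100 - 20 ≡ 12; y = λ·(10 - 12) - 10 ≡ 4. → (12, 4)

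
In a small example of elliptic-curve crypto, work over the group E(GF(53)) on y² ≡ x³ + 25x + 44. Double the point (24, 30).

tangent at (24, 30): λ = (3·24² + 25)/(2·30) ≡ 4/7. 7⁻¹ ≡ 38 (mod 53), so λ ≡ 4·38 ≡ 46.
  x = λ² - 24 - 24 = 2116 - 48 ≡ 1; y = λ·(24 - 1) - 30 ≡ 21. → (1, 21)

(1, 21)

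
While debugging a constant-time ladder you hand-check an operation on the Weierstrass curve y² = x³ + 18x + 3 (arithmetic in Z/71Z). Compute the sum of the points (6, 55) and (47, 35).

(6, 55) + (47, 35). λ = (35 - 55)/(47 - 6) ≡ 51/41 mod 71. 41⁻¹ ≡ 26 (mod 71), so λ ≡ 48.
  x = λ² - 6 - 47 = 2304 - 53 ≡ 50; y = λ·(6 - 50) - 55 ≡ 34. → (50, 34)

(50, 34)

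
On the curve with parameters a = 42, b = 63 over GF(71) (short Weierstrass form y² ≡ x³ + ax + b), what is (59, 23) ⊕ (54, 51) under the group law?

(49, 63)

(59, 23) + (54, 51). λ = (51 - 23)/(54 - 59) ≡ 28/66 mod 71. 66⁻¹ ≡ 14 (mod 71) since 66·14 = 924 ≡ 1, so λ ≡ 37.
  x = λ² - 59 - 54 = 1369 - 113 ≡ 49; y = λ·(59 - 49) - 23 ≡ 63. → (49, 63)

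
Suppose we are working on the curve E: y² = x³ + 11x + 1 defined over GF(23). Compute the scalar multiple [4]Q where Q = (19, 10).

(1, 6)

Double-and-add on 4 = (100)₂. Start with Q = (19, 10) for the leading 1-bit.
double: tangent at (19, 10): λ = (3·19² + 11)/(2·10) ≡ 13/20. 20⁻¹ ≡ 15 (mod 23), so λ ≡ 13·15 ≡ 11.
  x = λ² - 19 - 19 = 121 - 38 ≡ 14; y = λ·(19 - 14) - 10 ≡ 22. → (14, 22)
double: tangent at (14, 22): λ = (3·14² + 11)/(2·22) ≡ 1/21. 21⁻¹ ≡ 11 (mod 23), so λ ≡ 1·11 ≡ 11.
  x = λ² - 14 - 14 = 121 - 28 ≡ 1; y = λ·(14 - 1) - 22 ≡ 6. → (1, 6)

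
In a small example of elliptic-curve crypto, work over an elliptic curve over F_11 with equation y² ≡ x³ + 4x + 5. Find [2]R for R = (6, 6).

tangent at (6, 6): λ = (3·6² + 4)/(2·6) ≡ 2/1. 1⁻¹ ≡ 1 (mod 11), so λ ≡ 2·1 ≡ 2.
  x = λ² - 6 - 6 = 4 - 12 ≡ 3; y = λ·(6 - 3) - 6 ≡ 0. → (3, 0)

(3, 0)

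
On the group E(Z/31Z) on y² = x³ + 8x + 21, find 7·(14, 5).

(25, 25)

Write P = (14, 5).
Double-and-add on 7 = (111)₂. Start with P = (14, 5) for the leading 1-bit.
double: tangent at (14, 5): λ = (3·14² + 8)/(2·5) ≡ 7/10. 10⁻¹ ≡ 28 (mod 31), so λ ≡ 7·28 ≡ 10.
  x = λ² - 14 - 14 = 100 - 28 ≡ 10; y = λ·(14 - 10) - 5 ≡ 4. → (10, 4)
add P: (10, 4) + (14, 5). λ = (5 - 4)/(14 - 10) ≡ 1/4 mod 31. 4⁻¹ ≡ 8 (mod 31) since 4·8 = 32 ≡ 1, so λ ≡ 8.
  x = λ² - 10 - 14 = 64 - 24 ≡ 9; y = λ·(10 - 9) - 4 ≡ 4. → (9, 4)
double: tangent at (9, 4): λ = (3·9² + 8)/(2·4) ≡ 3/8. 8⁻¹ ≡ 4 (mod 31) since 8·4 = 32 ≡ 1, so λ ≡ 3·4 ≡ 12.
  x = λ² - 9 - 9 = 144 - 18 ≡ 2; y = λ·(9 - 2) - 4 ≡ 18. → (2, 18)
add P: (2, 18) + (14, 5). λ = (5 - 18)/(14 - 2) ≡ 18/12 mod 31. 12⁻¹ ≡ 13 (mod 31), so λ ≡ 17.
  x = λ² - 2 - 14 = 289 - 16 ≡ 25; y = λ·(2 - 25) - 18 ≡ 25. → (25, 25)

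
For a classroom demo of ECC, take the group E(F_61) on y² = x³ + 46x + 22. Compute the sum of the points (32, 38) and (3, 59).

(39, 47)

(32, 38) + (3, 59). λ = (59 - 38)/(3 - 32) ≡ 21/32 mod 61. 32⁻¹ ≡ 21 (mod 61), so λ ≡ 14.
  x = λ² - 32 - 3 = 196 - 35 ≡ 39; y = λ·(32 - 39) - 38 ≡ 47. → (39, 47)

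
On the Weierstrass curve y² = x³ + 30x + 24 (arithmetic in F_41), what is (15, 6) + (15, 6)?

tangent at (15, 6): λ = (3·15² + 30)/(2·6) ≡ 8/12. 12⁻¹ ≡ 24 (mod 41) since 12·24 = 288 ≡ 1, so λ ≡ 8·24 ≡ 28.
  x = λ² - 15 - 15 = 784 - 30 ≡ 16; y = λ·(15 - 16) - 6 ≡ 7. → (16, 7)

(16, 7)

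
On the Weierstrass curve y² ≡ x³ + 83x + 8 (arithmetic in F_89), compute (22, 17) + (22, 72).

The two points share x = 22 and their y-coordinates satisfy 17 + 72 ≡ 0 (mod 89), so they are inverses. Their sum is 𝒪.

O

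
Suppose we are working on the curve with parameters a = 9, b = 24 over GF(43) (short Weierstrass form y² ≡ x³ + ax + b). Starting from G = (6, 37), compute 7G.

(40, 20)

Repeated addition: build up to 7G.
2G: tangent at (6, 37): λ = (3·6² + 9)/(2·37) ≡ 31/31. 31⁻¹ ≡ 25 (mod 43) since 31·25 = 775 ≡ 1, so λ ≡ 31·25 ≡ 1.
  x = λ² - 6 - 6 = 1 - 12 ≡ 32; y = λ·(6 - 32) - 37 ≡ 23. → (32, 23)
3G: (32, 23) + (6, 37). λ = (37 - 23)/(6 - 32) ≡ 14/17 mod 43. 17⁻¹ ≡ 38 (mod 43), so λ ≡ 16.
  x = λ² - 32 - 6 = 256 - 38 ≡ 3; y = λ·(32 - 3) - 23 ≡ 11. → (3, 11)
4G: (3, 11) + (6, 37). λ = (37 - 11)/(6 - 3) ≡ 26/3 mod 43. 3⁻¹ ≡ 29 (mod 43) since 3·29 = 87 ≡ 1, so λ ≡ 23.
  x = λ² - 3 - 6 = 529 - 9 ≡ 4; y = λ·(3 - 4) - 11 ≡ 9. → (4, 9)
5G: (4, 9) + (6, 37). λ = (37 - 9)/(6 - 4) ≡ 28/2 mod 43. 2⁻¹ ≡ 22 (mod 43), so λ ≡ 14.
  x = λ² - 4 - 6 = 196 - 10 ≡ 14; y = λ·(4 - 14) - 9 ≡ 23. → (14, 23)
6G: (14, 23) + (6, 37). λ = (37 - 23)/(6 - 14) ≡ 14/35 mod 43. 35⁻¹ ≡ 16 (mod 43), so λ ≡ 9.
  x = λ² - 14 - 6 = 81 - 20 ≡ 18; y = λ·(14 - 18) - 23 ≡ 27. → (18, 27)
7G: (18, 27) + (6, 37). λ = (37 - 27)/(6 - 18) ≡ 10/31 mod 43. 31⁻¹ ≡ 25 (mod 43), so λ ≡ 35.
  x = λ² - 18 - 6 = 1225 - 24 ≡ 40; y = λ·(18 - 40) - 27 ≡ 20. → (40, 20)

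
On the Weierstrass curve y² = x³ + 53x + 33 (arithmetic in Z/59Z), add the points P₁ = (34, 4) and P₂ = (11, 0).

(6, 6)

(34, 4) + (11, 0). λ = (0 - 4)/(11 - 34) ≡ 55/36 mod 59. 36⁻¹ ≡ 41 (mod 59), so λ ≡ 13.
  x = λ² - 34 - 11 = 169 - 45 ≡ 6; y = λ·(34 - 6) - 4 ≡ 6. → (6, 6)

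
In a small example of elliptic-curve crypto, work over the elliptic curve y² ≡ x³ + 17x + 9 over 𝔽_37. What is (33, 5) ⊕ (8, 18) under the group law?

(33, 5) + (8, 18). λ = (18 - 5)/(8 - 33) ≡ 13/12 mod 37. 12⁻¹ ≡ 34 (mod 37) since 12·34 = 408 ≡ 1, so λ ≡ 35.
  x = λ² - 33 - 8 = 1225 - 41 ≡ 0; y = λ·(33 - 0) - 5 ≡ 3. → (0, 3)

(0, 3)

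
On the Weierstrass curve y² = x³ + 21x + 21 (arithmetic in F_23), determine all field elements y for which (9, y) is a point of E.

none

x³ + 21x + 21 = 939 ≡ 19 (mod 23).
19 is a non-residue mod 23; no y exists.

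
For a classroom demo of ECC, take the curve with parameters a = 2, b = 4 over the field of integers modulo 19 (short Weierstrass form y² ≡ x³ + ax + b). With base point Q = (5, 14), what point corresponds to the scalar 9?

Double-and-add on 9 = (1001)₂. Start with Q = (5, 14) for the leading 1-bit.
double: tangent at (5, 14): λ = (3·5² + 2)/(2·14) ≡ 1/9. 9⁻¹ ≡ 17 (mod 19), so λ ≡ 1·17 ≡ 17.
  x = λ² - 5 - 5 = 289 - 10 ≡ 13; y = λ·(5 - 13) - 14 ≡ 2. → (13, 2)
double: tangent at (13, 2): λ = (3·13² + 2)/(2·2) ≡ 15/4. 4⁻¹ ≡ 5 (mod 19) since 4·5 = 20 ≡ 1, so λ ≡ 15·5 ≡ 18.
  x = λ² - 13 - 13 = 324 - 26 ≡ 13; y = λ·(13 - 13) - 2 ≡ 17. → (13, 17)
double: tangent at (13, 17): λ = (3·13² + 2)/(2·17) ≡ 15/15. 15⁻¹ ≡ 14 (mod 19), so λ ≡ 15·14 ≡ 1.
  x = λ² - 13 - 13 = 1 - 26 ≡ 13; y = λ·(13 - 13) - 17 ≡ 2. → (13, 2)
add Q: (13, 2) + (5, 14). λ = (14 - 2)/(5 - 13) ≡ 12/11 mod 19. 11⁻¹ ≡ 7 (mod 19) since 11·7 = 77 ≡ 1, so λ ≡ 8.
  x = λ² - 13 - 5 = 64 - 18 ≡ 8; y = λ·(13 - 8) - 2 ≡ 0. → (8, 0)

(8, 0)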